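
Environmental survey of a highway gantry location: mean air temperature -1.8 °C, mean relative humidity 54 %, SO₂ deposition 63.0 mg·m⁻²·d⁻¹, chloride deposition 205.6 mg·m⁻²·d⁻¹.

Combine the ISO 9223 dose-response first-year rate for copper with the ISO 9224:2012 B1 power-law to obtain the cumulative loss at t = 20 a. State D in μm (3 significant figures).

copper: f(T) = +0.126·(T−10) [T≤10 °C] = -1.4868
  SO₂ term: 0.0053·63.0^0.26·exp(0.059·54-1.4868) = 0.08513
  Sd branch = 0.01025·Sd^0.27·e^(0.036·RH+0.049·T) = 0.2762 μm/a
  r_corr = 0.08513 + 0.2762 = 0.3613 μm/a
Power-law: D(20) = r_corr · 20^0.667
  D(20) = 0.3613 × 20^0.667 = 0.3613 × 7.375 = 2.665 μm

D(20) = 2.66 μm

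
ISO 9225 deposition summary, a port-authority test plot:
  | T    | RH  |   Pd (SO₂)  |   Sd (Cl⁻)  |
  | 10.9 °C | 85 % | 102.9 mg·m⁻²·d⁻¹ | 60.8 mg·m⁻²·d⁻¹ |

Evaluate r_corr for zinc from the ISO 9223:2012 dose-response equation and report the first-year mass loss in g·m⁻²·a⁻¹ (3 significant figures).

zinc: f(T) = -0.071·(T−10) [T>10 °C] = -0.0639
  sulphur-dioxide contribution → 4.639 μm/a
  chloride contribution → 0.9069 μm/a
  ⇒ r_corr(zinc) = 5.546 μm/a
Convert to mass loss: 5.546 μm/a × 7.14 g/cm³ = 39.6 g·m⁻²·a⁻¹

r_corr = 39.6 g·m⁻²·a⁻¹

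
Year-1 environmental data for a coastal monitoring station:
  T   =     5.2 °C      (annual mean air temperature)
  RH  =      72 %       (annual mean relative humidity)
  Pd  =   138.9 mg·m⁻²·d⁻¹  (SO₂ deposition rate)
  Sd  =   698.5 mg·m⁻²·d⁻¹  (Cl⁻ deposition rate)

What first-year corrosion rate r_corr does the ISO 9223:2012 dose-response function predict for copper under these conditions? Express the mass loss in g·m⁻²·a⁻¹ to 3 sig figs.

copper: f(T) = +0.126·(T−10) [T≤10 °C] = -0.6048
  Pd branch = 0.0053·Pd^0.26·e^(0.059·RH+f) = 0.7305 μm/a
  Sd branch = 0.01025·Sd^0.27·e^(0.036·RH+0.049·T) = 1.035 μm/a
  r_corr = 0.7305 + 1.035 = 1.766 μm/a
Convert to mass loss: 1.766 μm/a × 8.96 g/cm³ = 15.82 g·m⁻²·a⁻¹

r_corr = 15.8 g·m⁻²·a⁻¹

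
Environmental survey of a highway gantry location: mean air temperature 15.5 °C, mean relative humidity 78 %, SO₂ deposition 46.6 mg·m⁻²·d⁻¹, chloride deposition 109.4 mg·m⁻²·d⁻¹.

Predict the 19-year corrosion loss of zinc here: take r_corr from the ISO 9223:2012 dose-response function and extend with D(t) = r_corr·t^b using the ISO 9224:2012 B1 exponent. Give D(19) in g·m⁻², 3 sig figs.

zinc: T>10 °C ⇒ hinge -0.071·(15.5−10) = -0.3905
  Pd branch = 0.0129·Pd^0.44·e^(0.046·RH+f) = 1.711 μm/a
  Sd branch = 0.0175·Sd^0.57·e^(0.008·RH+0.085·T) = 1.772 μm/a
  r_corr = 1.711 + 1.772 = 3.483 μm/a
ISO 9224: D(t) = r_corr · t^b with b = 0.813 (zinc, B1)
  D(19) = 3.483 × 19^0.813 = 3.483 × 10.96 = 38.16 μm
  Mass loss = 38.16 μm × 7.14 g/cm³ = 272.5 g·m⁻²

D(19) = 272 g·m⁻²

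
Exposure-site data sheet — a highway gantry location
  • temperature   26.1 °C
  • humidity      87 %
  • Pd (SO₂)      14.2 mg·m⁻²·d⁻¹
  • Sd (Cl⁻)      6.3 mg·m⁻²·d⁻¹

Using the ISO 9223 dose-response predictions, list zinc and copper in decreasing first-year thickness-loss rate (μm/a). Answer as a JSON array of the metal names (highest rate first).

zinc: T>10 °C ⇒ hinge -0.071·(26.1−10) = -1.1431
  SO₂ term: 0.0129·14.2^0.44·exp(0.046·87-1.1431) = 0.7231
  Sd branch = 0.0175·Sd^0.57·e^(0.008·RH+0.085·T) = 0.9213 μm/a
  r_corr = 0.7231 + 0.9213 = 1.644 μm/a
copper: T>10 °C ⇒ hinge -0.080·(26.1−10) = -1.2880
  Pd branch = 0.0053·Pd^0.26·e^(0.059·RH+f) = 0.494 μm/a
  Cl⁻ term: 0.01025·6.3^0.27·exp(0.036·87+0.049·26.1) = 1.387
  r_corr = 0.494 + 1.387 = 1.881 μm/a
Ordering by μm/a: copper (1.88) > zinc (1.64)

["copper", "zinc"]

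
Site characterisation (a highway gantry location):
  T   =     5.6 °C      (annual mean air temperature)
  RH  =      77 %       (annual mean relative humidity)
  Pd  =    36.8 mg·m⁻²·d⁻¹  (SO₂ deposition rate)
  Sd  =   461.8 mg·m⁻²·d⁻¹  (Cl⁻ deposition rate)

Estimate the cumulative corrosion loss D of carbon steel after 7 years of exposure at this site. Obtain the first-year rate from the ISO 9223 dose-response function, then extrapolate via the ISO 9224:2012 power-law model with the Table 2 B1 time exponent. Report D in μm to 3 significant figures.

carbon steel: temperature factor f = +0.150·(-4.4) = -0.6600
  SO₂ term: 1.77·36.8^0.52·exp(0.02·77-0.6600) = 27.82
  Cl⁻ term: 0.102·461.8^0.62·exp(0.033·77+0.04·5.6) = 72.68
  sum: 27.82 + 72.68 → r_corr = 100.5 μm/a
Power-law: D(7) = r_corr · 7^0.523
  D(7) = 100.5 × 7^0.523 = 100.5 × 2.767 = 278.1 μm

D(7) = 278 μm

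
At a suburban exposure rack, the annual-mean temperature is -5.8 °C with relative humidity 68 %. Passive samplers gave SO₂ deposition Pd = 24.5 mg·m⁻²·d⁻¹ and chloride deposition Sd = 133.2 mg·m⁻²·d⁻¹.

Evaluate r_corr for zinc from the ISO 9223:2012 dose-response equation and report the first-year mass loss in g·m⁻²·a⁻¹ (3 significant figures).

r_corr = 6.85 g·m⁻²·a⁻¹

zinc: T≤10 °C ⇒ hinge +0.038·(-5.8−10) = -0.6004
  Pd branch = 0.0129·Pd^0.44·e^(0.046·RH+f) = 0.66 μm/a
  Sd branch = 0.0175·Sd^0.57·e^(0.008·RH+0.085·T) = 0.2993 μm/a
  sum: 0.66 + 0.2993 → r_corr = 0.9593 μm/a
Convert to mass loss: 0.9593 μm/a × 7.14 g/cm³ = 6.85 g·m⁻²·a⁻¹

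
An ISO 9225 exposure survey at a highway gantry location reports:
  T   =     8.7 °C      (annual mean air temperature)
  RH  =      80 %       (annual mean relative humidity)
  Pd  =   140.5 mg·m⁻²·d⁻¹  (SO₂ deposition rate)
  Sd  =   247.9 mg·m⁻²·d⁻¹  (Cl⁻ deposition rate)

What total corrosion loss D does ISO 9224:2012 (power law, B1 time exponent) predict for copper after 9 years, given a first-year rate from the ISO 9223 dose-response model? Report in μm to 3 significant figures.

copper: f(T) = +0.126·(T−10) [T≤10 °C] = -0.1638
  sulphur-dioxide contribution → 1.826 μm/a
  chloride contribution → 1.239 μm/a
  total first-year rate 3.065 μm/a
ISO 9224: D(t) = r_corr · t^b with b = 0.667 (copper, B1)
  D(9) = 3.065 × 9^0.667 = 3.065 × 4.33 = 13.27 μm

D(9) = 13.3 μm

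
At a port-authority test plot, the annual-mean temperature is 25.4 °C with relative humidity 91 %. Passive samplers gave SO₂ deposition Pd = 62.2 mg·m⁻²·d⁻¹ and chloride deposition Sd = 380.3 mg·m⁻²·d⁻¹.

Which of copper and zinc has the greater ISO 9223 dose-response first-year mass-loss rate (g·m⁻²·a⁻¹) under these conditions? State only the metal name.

zinc

copper: f(T) = -0.080·(T−10) [T>10 °C] = -1.2320
  Pd branch = 0.0053·Pd^0.26·e^(0.059·RH+f) = 0.9713 μm/a
  Sd branch = 0.01025·Sd^0.27·e^(0.036·RH+0.049·T) = 4.684 μm/a
  sum: 0.9713 + 4.684 → r_corr = 5.655 μm/a
  mass loss = 5.655 μm/a × 8.96 g/cm³ = 50.67 g·m⁻²·a⁻¹
zinc: f(T) = -0.071·(T−10) [T>10 °C] = -1.0934
  SO₂ term: 0.0129·62.2^0.44·exp(0.046·91-1.0934) = 1.75
  Sd branch = 0.0175·Sd^0.57·e^(0.008·RH+0.085·T) = 9.279 μm/a
  sum: 1.75 + 9.279 → r_corr = 11.03 μm/a
  mass loss = 11.03 μm/a × 7.14 g/cm³ = 78.75 g·m⁻²·a⁻¹
Ordering by g·m⁻²·a⁻¹: zinc (78.7) > copper (50.7)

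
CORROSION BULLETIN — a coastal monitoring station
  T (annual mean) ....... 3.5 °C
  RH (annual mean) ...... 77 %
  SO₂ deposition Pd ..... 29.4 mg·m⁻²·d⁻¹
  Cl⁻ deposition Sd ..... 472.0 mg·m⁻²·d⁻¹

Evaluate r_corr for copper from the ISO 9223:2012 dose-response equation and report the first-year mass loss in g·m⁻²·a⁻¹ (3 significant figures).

r_corr = 13.9 g·m⁻²·a⁻¹

copper: T≤10 °C ⇒ hinge +0.126·(3.5−10) = -0.8190
  sulphur-dioxide contribution → 0.5289 μm/a
  chloride contribution → 1.026 μm/a
  total first-year rate 1.555 μm/a
Convert to mass loss: 1.555 μm/a × 8.96 g/cm³ = 13.93 g·m⁻²·a⁻¹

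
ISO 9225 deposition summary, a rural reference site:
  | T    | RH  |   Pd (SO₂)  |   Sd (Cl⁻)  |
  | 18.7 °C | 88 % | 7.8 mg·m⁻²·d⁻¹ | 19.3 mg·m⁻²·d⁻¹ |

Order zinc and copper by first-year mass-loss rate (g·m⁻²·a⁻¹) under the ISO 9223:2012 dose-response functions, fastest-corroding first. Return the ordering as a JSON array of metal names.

["copper", "zinc"]

zinc: temperature factor f = -0.071·(8.7) = -0.6177
  sulphur-dioxide contribution → 0.9837 μm/a
  chloride contribution → 0.9373 μm/a
  total first-year rate 1.921 μm/a
  mass loss = 1.921 μm/a × 7.14 g/cm³ = 13.72 g·m⁻²·a⁻¹
copper: f(T) = -0.080·(T−10) [T>10 °C] = -0.6960
  sulphur-dioxide contribution → 0.8106 μm/a
  chloride contribution → 1.354 μm/a
  total first-year rate 2.165 μm/a
  mass loss = 2.165 μm/a × 8.96 g/cm³ = 19.39 g·m⁻²·a⁻¹
Ordering by g·m⁻²·a⁻¹: copper (19.4) > zinc (13.7)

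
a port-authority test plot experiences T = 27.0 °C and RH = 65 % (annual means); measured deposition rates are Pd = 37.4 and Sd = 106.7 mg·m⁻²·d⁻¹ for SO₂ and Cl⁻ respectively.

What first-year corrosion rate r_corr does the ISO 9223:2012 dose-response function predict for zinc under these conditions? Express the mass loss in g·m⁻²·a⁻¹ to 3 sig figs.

zinc: T>10 °C ⇒ hinge -0.071·(27.0−10) = -1.2070
  Pd branch = 0.0129·Pd^0.44·e^(0.046·RH+f) = 0.3776 μm/a
  Cl⁻ term: 0.0175·106.7^0.57·exp(0.008·65+0.085·27.0) = 4.184
  r_corr = 0.3776 + 4.184 = 4.562 μm/a
Convert to mass loss: 4.562 μm/a × 7.14 g/cm³ = 32.57 g·m⁻²·a⁻¹

r_corr = 32.6 g·m⁻²·a⁻¹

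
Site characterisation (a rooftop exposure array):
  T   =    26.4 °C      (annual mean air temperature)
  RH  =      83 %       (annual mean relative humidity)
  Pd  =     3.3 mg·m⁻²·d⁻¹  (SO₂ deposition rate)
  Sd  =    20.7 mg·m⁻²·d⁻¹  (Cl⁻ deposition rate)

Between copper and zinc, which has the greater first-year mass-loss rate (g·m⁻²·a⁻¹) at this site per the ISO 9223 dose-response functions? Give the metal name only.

copper

copper: temperature factor f = -0.080·(16.4) = -1.3120
  sulphur-dioxide contribution → 0.2606 μm/a
  chloride contribution → 1.681 μm/a
  total first-year rate 1.941 μm/a
  mass loss = 1.941 μm/a × 8.96 g/cm³ = 17.4 g·m⁻²·a⁻¹
zinc: temperature factor f = -0.071·(16.4) = -1.1644
  sulphur-dioxide contribution → 0.3099 μm/a
  chloride contribution → 1.803 μm/a
  total first-year rate 2.113 μm/a
  mass loss = 2.113 μm/a × 7.14 g/cm³ = 15.09 g·m⁻²·a⁻¹
Ordering by g·m⁻²·a⁻¹: copper (17.4) > zinc (15.1)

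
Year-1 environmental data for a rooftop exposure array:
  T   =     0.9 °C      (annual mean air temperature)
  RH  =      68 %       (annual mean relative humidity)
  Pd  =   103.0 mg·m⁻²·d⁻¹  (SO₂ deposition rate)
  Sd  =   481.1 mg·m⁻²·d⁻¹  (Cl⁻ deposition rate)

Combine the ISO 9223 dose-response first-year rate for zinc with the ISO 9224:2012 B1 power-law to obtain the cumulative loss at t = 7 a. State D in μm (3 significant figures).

D(7) = 13.1 μm

zinc: T≤10 °C ⇒ hinge +0.038·(0.9−10) = -0.3458
  SO₂ term: 0.0129·103.0^0.44·exp(0.046·68-0.3458) = 1.602
  Cl⁻ term: 0.0175·481.1^0.57·exp(0.008·68+0.085·0.9) = 1.1
  r_corr = 1.602 + 1.1 = 2.702 μm/a
Long-term exponent b (ISO 9224 Table 2, B1) = 0.813
  D(7) = 2.702 × 7^0.813 = 2.702 × 4.865 = 13.14 μm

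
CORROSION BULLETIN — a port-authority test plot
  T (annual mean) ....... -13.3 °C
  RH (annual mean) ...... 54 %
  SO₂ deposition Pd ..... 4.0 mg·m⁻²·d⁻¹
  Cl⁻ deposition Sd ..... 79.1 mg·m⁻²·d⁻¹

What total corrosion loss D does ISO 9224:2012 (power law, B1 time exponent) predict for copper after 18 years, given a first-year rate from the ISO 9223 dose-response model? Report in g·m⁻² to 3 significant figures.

D(18) = 8.08 g·m⁻²

copper: T≤10 °C ⇒ hinge +0.126·(-13.3−10) = -2.9358
  SO₂ term: 0.0053·4.0^0.26·exp(0.059·54-2.9358) = 0.00976
  Cl⁻ term: 0.01025·79.1^0.27·exp(0.036·54+0.049·-13.3) = 0.1215
  sum: 0.00976 + 0.1215 → r_corr = 0.1312 μm/a
Long-term exponent b (ISO 9224 Table 2, B1) = 0.667
  D(18) = 0.1312 × 18^0.667 = 0.1312 × 6.875 = 0.9022 μm
  Mass loss = 0.9022 μm × 8.96 g/cm³ = 8.084 g·m⁻²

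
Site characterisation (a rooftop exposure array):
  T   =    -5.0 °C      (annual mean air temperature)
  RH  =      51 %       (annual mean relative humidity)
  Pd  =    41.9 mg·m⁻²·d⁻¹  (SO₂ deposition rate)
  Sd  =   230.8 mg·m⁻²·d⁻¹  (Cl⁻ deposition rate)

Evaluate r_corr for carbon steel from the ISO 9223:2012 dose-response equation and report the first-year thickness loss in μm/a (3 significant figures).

r_corr = 16.7 μm/a

carbon steel: temperature factor f = +0.150·(-15.0) = -2.2500
  Pd branch = 1.77·Pd^0.52·e^(0.02·RH+f) = 3.609 μm/a
  Sd branch = 0.102·Sd^0.62·e^(0.033·RH+0.04·T) = 13.12 μm/a
  sum: 3.609 + 13.12 → r_corr = 16.73 μm/a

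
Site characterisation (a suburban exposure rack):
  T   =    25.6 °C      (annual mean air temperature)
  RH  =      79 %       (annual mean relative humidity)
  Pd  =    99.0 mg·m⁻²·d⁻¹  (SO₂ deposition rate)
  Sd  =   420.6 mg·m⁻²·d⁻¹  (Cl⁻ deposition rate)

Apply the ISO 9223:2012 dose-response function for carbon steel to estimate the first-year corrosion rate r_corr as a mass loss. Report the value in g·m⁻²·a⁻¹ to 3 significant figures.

r_corr = 1.60e+03 g·m⁻²·a⁻¹

carbon steel: T>10 °C ⇒ hinge -0.054·(25.6−10) = -0.8424
  sulphur-dioxide contribution → 40.37 μm/a
  chloride contribution → 163.1 μm/a
  total first-year rate 203.4 μm/a
Convert to mass loss: 203.4 μm/a × 7.85 g/cm³ = 1597 g·m⁻²·a⁻¹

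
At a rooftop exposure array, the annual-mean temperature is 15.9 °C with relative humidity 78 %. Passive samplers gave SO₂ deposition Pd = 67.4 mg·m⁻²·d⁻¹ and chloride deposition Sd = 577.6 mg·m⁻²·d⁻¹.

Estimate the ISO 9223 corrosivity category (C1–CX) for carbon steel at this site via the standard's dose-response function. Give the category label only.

carbon steel: f(T) = -0.054·(T−10) [T>10 °C] = -0.3186
  SO₂ term: 1.77·67.4^0.52·exp(0.02·78-0.3186) = 54.7
  Cl⁻ term: 0.102·577.6^0.62·exp(0.033·78+0.04·15.9) = 130.3
  sum: 54.7 + 130.3 → r_corr = 185 μm/a
185 μm/a falls in (80, 200] for carbon steel → category C5

C5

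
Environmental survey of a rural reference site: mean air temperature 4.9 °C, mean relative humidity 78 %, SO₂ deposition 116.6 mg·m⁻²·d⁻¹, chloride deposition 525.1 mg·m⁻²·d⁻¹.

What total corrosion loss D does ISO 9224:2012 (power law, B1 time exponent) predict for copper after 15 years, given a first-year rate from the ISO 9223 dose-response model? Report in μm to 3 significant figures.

D(15) = 13.0 μm

copper: temperature factor f = +0.126·(-5.1) = -0.6426
  sulphur-dioxide contribution → 0.9576 μm/a
  chloride contribution → 1.172 μm/a
  ⇒ r_corr(copper) = 2.13 μm/a
ISO 9224: D(t) = r_corr · t^b with b = 0.667 (copper, B1)
  D(15) = 2.13 × 15^0.667 = 2.13 × 6.088 = 12.96 μm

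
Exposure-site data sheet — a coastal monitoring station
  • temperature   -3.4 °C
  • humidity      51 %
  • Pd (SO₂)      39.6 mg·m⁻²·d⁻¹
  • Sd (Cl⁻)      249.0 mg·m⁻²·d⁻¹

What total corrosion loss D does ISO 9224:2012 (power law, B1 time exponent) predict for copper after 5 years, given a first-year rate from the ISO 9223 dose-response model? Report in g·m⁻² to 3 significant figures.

copper: T≤10 °C ⇒ hinge +0.126·(-3.4−10) = -1.6884
  SO₂ term: 0.0053·39.6^0.26·exp(0.059·51-1.6884) = 0.05167
  Cl⁻ term: 0.01025·249.0^0.27·exp(0.036·51+0.049·-3.4) = 0.2414
  r_corr = 0.05167 + 0.2414 = 0.2931 μm/a
Long-term exponent b (ISO 9224 Table 2, B1) = 0.667
  D(5) = 0.2931 × 5^0.667 = 0.2931 × 2.926 = 0.8573 μm
  Mass loss = 0.8573 μm × 8.96 g/cm³ = 7.682 g·m⁻²

D(5) = 7.68 g·m⁻²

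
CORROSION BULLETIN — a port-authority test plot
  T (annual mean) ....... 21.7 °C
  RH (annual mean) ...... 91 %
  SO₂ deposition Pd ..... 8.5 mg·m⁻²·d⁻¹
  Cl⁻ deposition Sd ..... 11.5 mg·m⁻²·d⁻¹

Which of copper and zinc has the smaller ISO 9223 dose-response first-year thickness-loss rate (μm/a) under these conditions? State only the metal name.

copper: f(T) = -0.080·(T−10) [T>10 °C] = -0.9360
  sulphur-dioxide contribution → 0.7783 μm/a
  chloride contribution → 1.519 μm/a
  ⇒ r_corr(copper) = 2.298 μm/a
zinc: f(T) = -0.071·(T−10) [T>10 °C] = -0.8307
  sulphur-dioxide contribution → 0.9478 μm/a
  chloride contribution → 0.9223 μm/a
  total first-year rate 1.87 μm/a
Ordering by μm/a: copper (2.3) > zinc (1.87)

zinc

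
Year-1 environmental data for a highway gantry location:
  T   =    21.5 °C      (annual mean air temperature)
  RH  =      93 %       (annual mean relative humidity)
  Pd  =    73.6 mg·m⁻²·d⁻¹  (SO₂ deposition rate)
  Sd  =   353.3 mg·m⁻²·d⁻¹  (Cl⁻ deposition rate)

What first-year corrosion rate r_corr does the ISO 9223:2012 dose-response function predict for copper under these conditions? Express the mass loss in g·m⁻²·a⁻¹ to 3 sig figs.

copper: T>10 °C ⇒ hinge -0.080·(21.5−10) = -0.9200
  SO₂ term: 0.0053·73.6^0.26·exp(0.059·93-0.9200) = 1.56
  Sd branch = 0.01025·Sd^0.27·e^(0.036·RH+0.049·T) = 4.076 μm/a
  sum: 1.56 + 4.076 → r_corr = 5.636 μm/a
Convert to mass loss: 5.636 μm/a × 8.96 g/cm³ = 50.5 g·m⁻²·a⁻¹

r_corr = 50.5 g·m⁻²·a⁻¹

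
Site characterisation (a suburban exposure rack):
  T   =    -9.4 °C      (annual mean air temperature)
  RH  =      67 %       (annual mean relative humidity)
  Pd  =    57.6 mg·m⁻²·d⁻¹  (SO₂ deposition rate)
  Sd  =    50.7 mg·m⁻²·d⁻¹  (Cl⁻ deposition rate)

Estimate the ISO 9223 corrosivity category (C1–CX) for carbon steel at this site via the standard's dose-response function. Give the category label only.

carbon steel: T≤10 °C ⇒ hinge +0.150·(-9.4−10) = -2.9100
  Pd branch = 1.77·Pd^0.52·e^(0.02·RH+f) = 3.031 μm/a
  Sd branch = 0.102·Sd^0.62·e^(0.033·RH+0.04·T) = 7.288 μm/a
  sum: 3.031 + 7.288 → r_corr = 10.32 μm/a
Category bounds: 1.3…25 μm/a bracket r_corr ⇒ C2

C2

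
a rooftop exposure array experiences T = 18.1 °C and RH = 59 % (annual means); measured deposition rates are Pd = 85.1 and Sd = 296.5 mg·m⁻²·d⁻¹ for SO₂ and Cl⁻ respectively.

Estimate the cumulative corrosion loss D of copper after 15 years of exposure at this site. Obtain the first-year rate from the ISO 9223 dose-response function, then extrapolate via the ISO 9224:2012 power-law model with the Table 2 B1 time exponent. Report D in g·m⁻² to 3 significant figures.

copper: T>10 °C ⇒ hinge -0.080·(18.1−10) = -0.6480
  sulphur-dioxide contribution → 0.286 μm/a
  chloride contribution → 0.9678 μm/a
  ⇒ r_corr(copper) = 1.254 μm/a
Power-law: D(15) = r_corr · 15^0.667
  D(15) = 1.254 × 15^0.667 = 1.254 × 6.088 = 7.633 μm
  Mass loss = 7.633 μm × 8.96 g/cm³ = 68.39 g·m⁻²

D(15) = 68.4 g·m⁻²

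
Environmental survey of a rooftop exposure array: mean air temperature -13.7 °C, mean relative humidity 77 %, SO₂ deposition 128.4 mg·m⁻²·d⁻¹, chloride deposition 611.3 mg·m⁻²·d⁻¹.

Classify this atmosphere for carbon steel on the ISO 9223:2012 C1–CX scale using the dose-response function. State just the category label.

carbon steel: temperature factor f = +0.150·(-23.7) = -3.5550
  sulphur-dioxide contribution → 2.947 μm/a
  chloride contribution → 39.96 μm/a
  total first-year rate 42.91 μm/a
ISO 9223 Table 2 (carbon steel): 25 < 42.9 ≤ 50 μm/a ⇒ C3

C3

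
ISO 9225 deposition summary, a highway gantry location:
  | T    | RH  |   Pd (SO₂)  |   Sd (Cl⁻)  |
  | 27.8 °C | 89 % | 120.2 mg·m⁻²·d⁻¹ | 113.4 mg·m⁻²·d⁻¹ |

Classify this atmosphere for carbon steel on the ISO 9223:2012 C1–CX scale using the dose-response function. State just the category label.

C5

carbon steel: temperature factor f = -0.054·(17.8) = -0.9612
  sulphur-dioxide contribution → 48.43 μm/a
  chloride contribution → 109.9 μm/a
  total first-year rate 158.3 μm/a
ISO 9223 Table 2 (carbon steel): 80 < 158 ≤ 200 μm/a ⇒ C5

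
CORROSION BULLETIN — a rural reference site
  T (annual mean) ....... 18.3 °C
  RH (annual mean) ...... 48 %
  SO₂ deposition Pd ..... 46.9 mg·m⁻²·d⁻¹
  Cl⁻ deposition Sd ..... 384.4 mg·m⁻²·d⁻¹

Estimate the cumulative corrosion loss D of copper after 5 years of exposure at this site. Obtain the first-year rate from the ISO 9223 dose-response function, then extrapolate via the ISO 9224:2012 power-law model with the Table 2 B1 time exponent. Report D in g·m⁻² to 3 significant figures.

D(5) = 21.8 g·m⁻²

copper: T>10 °C ⇒ hinge -0.080·(18.3−10) = -0.6640
  sulphur-dioxide contribution → 0.126 μm/a
  chloride contribution → 0.7055 μm/a
  total first-year rate 0.8315 μm/a
Power-law: D(5) = r_corr · 5^0.667
  D(5) = 0.8315 × 5^0.667 = 0.8315 × 2.926 = 2.433 μm
  Mass loss = 2.433 μm × 8.96 g/cm³ = 21.8 g·m⁻²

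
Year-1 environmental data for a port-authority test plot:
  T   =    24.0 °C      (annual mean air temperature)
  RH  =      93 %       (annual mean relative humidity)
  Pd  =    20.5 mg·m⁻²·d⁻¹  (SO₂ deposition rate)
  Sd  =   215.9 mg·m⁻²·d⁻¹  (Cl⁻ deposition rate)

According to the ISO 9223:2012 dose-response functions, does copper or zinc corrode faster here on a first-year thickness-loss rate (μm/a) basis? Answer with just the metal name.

zinc

copper: f(T) = -0.080·(T−10) [T>10 °C] = -1.1200
  SO₂ term: 0.0053·20.5^0.26·exp(0.059·93-1.1200) = 0.916
  Sd branch = 0.01025·Sd^0.27·e^(0.036·RH+0.049·T) = 4.034 μm/a
  r_corr = 0.916 + 4.034 = 4.95 μm/a
zinc: temperature factor f = -0.071·(14.0) = -0.9940
  Pd branch = 0.0129·Pd^0.44·e^(0.046·RH+f) = 1.3 μm/a
  Sd branch = 0.0175·Sd^0.57·e^(0.008·RH+0.085·T) = 6.062 μm/a
  sum: 1.3 + 6.062 → r_corr = 7.362 μm/a
Ordering by μm/a: zinc (7.36) > copper (4.95)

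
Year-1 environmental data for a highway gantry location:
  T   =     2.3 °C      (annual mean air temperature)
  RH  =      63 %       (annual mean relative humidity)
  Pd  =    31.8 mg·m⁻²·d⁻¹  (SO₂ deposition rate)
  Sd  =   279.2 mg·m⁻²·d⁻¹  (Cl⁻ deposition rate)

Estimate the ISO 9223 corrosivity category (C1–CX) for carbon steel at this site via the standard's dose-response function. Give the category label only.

carbon steel: temperature factor f = +0.150·(-7.7) = -1.1550
  sulphur-dioxide contribution → 11.88 μm/a
  chloride contribution → 29.37 μm/a
  ⇒ r_corr(carbon steel) = 41.25 μm/a
Category bounds: 25…50 μm/a bracket r_corr ⇒ C3

C3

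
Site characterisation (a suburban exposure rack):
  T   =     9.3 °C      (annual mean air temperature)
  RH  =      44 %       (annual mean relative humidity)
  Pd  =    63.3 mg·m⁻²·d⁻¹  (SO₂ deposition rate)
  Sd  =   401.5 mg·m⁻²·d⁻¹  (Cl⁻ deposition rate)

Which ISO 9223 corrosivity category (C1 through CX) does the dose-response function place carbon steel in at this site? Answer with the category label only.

C4

carbon steel: temperature factor f = +0.150·(-0.7) = -0.1050
  sulphur-dioxide contribution → 33.21 μm/a
  chloride contribution → 26 μm/a
  ⇒ r_corr(carbon steel) = 59.21 μm/a
59.2 μm/a falls in (50, 80] for carbon steel → category C4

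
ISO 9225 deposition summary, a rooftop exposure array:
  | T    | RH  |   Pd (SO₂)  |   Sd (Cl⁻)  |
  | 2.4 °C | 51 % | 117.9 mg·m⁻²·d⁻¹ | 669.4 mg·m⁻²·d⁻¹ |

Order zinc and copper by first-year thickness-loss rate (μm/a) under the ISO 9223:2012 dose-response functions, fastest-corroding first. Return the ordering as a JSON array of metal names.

zinc: temperature factor f = +0.038·(-7.6) = -0.2888
  sulphur-dioxide contribution → 0.8232 μm/a
  chloride contribution → 1.317 μm/a
  total first-year rate 2.14 μm/a
copper: temperature factor f = +0.126·(-7.6) = -0.9576
  sulphur-dioxide contribution → 0.1425 μm/a
  chloride contribution → 0.4189 μm/a
  ⇒ r_corr(copper) = 0.5614 μm/a
Ordering by μm/a: zinc (2.14) > copper (0.561)

["zinc", "copper"]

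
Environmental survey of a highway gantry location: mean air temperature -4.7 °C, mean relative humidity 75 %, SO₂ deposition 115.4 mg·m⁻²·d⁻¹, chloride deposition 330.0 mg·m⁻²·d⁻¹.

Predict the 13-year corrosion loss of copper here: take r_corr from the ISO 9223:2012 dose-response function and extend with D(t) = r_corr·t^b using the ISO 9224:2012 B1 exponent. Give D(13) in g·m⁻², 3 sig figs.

D(13) = 40.6 g·m⁻²

copper: f(T) = +0.126·(T−10) [T≤10 °C] = -1.8522
  sulphur-dioxide contribution → 0.2387 μm/a
  chloride contribution → 0.5798 μm/a
  ⇒ r_corr(copper) = 0.8185 μm/a
ISO 9224: D(t) = r_corr · t^b with b = 0.667 (copper, B1)
  D(13) = 0.8185 × 13^0.667 = 0.8185 × 5.534 = 4.529 μm
  Mass loss = 4.529 μm × 8.96 g/cm³ = 40.58 g·m⁻²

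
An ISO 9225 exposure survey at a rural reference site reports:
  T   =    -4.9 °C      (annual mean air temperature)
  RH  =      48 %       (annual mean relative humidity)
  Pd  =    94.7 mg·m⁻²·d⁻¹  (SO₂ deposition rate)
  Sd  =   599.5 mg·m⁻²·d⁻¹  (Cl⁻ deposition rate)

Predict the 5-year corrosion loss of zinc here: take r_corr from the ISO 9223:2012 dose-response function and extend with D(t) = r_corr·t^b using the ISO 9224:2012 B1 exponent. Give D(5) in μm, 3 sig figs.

D(5) = 4.23 μm

zinc: T≤10 °C ⇒ hinge +0.038·(-4.9−10) = -0.5662
  SO₂ term: 0.0129·94.7^0.44·exp(0.046·48-0.5662) = 0.4934
  Sd branch = 0.0175·Sd^0.57·e^(0.008·RH+0.085·T) = 0.649 μm/a
  r_corr = 0.4934 + 0.649 = 1.142 μm/a
ISO 9224: D(t) = r_corr · t^b with b = 0.813 (zinc, B1)
  D(5) = 1.142 × 5^0.813 = 1.142 × 3.701 = 4.228 μm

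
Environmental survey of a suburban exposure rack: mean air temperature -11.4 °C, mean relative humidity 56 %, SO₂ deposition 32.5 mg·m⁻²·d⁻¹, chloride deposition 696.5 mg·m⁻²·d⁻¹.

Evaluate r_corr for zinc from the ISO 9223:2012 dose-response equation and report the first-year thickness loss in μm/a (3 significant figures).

zinc: temperature factor f = +0.038·(-21.4) = -0.8132
  sulphur-dioxide contribution → 0.3479 μm/a
  chloride contribution → 0.4337 μm/a
  ⇒ r_corr(zinc) = 0.7816 μm/a

r_corr = 0.782 μm/a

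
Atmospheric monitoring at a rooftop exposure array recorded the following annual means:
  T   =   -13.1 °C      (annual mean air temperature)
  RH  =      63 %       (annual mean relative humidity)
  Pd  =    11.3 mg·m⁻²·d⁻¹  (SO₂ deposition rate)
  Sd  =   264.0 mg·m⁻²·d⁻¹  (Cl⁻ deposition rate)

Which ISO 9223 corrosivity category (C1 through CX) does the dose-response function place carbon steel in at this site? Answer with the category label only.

C2

carbon steel: T≤10 °C ⇒ hinge +0.150·(-13.1−10) = -3.4650
  SO₂ term: 1.77·11.3^0.52·exp(0.02·63-3.4650) = 0.6886
  Cl⁻ term: 0.102·264.0^0.62·exp(0.033·63+0.04·-13.1) = 15.32
  r_corr = 0.6886 + 15.32 = 16.01 μm/a
16 μm/a falls in (1.3, 25] for carbon steel → category C2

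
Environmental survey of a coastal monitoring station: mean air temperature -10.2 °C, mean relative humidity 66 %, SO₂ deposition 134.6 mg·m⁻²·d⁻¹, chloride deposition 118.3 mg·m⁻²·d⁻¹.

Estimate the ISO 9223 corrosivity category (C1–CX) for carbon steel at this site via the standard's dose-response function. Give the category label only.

C2

carbon steel: T≤10 °C ⇒ hinge +0.150·(-10.2−10) = -3.0300
  Pd branch = 1.77·Pd^0.52·e^(0.02·RH+f) = 4.097 μm/a
  Sd branch = 0.102·Sd^0.62·e^(0.033·RH+0.04·T) = 11.55 μm/a
  r_corr = 4.097 + 11.55 = 15.65 μm/a
15.6 μm/a falls in (1.3, 25] for carbon steel → category C2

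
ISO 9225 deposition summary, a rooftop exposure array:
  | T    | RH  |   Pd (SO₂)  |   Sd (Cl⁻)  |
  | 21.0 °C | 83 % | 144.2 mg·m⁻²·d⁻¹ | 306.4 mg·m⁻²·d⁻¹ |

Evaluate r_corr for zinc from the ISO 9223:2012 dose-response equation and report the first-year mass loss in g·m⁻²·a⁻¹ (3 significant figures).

zinc: f(T) = -0.071·(T−10) [T>10 °C] = -0.7810
  Pd branch = 0.0129·Pd^0.44·e^(0.046·RH+f) = 2.396 μm/a
  Sd branch = 0.0175·Sd^0.57·e^(0.008·RH+0.085·T) = 5.294 μm/a
  sum: 2.396 + 5.294 → r_corr = 7.69 μm/a
Convert to mass loss: 7.69 μm/a × 7.14 g/cm³ = 54.91 g·m⁻²·a⁻¹

r_corr = 54.9 g·m⁻²·a⁻¹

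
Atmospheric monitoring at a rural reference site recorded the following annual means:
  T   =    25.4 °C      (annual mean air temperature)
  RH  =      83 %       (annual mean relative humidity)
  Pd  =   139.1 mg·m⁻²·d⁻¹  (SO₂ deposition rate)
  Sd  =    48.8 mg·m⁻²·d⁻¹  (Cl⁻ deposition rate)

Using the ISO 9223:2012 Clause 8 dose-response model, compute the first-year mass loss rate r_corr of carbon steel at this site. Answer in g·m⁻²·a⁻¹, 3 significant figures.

r_corr = 795 g·m⁻²·a⁻¹

carbon steel: T>10 °C ⇒ hinge -0.054·(25.4−10) = -0.8316
  sulphur-dioxide contribution → 52.76 μm/a
  chloride contribution → 48.55 μm/a
  ⇒ r_corr(carbon steel) = 101.3 μm/a
Convert to mass loss: 101.3 μm/a × 7.85 g/cm³ = 795.3 g·m⁻²·a⁻¹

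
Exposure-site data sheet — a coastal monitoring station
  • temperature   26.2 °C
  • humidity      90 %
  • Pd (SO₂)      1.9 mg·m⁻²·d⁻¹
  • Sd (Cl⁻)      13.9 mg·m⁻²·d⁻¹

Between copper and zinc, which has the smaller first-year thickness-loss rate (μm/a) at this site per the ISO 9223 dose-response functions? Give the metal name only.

zinc

copper: T>10 °C ⇒ hinge -0.080·(26.2−10) = -1.2960
  SO₂ term: 0.0053·1.9^0.26·exp(0.059·90-1.2960) = 0.3467
  Cl⁻ term: 0.01025·13.9^0.27·exp(0.036·90+0.049·26.2) = 1.923
  sum: 0.3467 + 1.923 → r_corr = 2.27 μm/a
zinc: temperature factor f = -0.071·(16.2) = -1.1502
  Pd branch = 0.0129·Pd^0.44·e^(0.046·RH+f) = 0.3402 μm/a
  Cl⁻ term: 0.0175·13.9^0.57·exp(0.008·90+0.085·26.2) = 1.494
  sum: 0.3402 + 1.494 → r_corr = 1.834 μm/a
Ordering by μm/a: copper (2.27) > zinc (1.83)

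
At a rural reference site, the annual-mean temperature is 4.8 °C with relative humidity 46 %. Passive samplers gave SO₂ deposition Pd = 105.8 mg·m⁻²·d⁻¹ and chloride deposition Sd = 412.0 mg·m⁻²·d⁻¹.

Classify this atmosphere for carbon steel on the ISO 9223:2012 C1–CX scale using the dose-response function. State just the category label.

carbon steel: f(T) = +0.150·(T−10) [T≤10 °C] = -0.7800
  SO₂ term: 1.77·105.8^0.52·exp(0.02·46-0.7800) = 22.99
  Sd branch = 0.102·Sd^0.62·e^(0.033·RH+0.04·T) = 23.58 μm/a
  r_corr = 22.99 + 23.58 = 46.56 μm/a
46.6 μm/a falls in (25, 50] for carbon steel → category C3

C3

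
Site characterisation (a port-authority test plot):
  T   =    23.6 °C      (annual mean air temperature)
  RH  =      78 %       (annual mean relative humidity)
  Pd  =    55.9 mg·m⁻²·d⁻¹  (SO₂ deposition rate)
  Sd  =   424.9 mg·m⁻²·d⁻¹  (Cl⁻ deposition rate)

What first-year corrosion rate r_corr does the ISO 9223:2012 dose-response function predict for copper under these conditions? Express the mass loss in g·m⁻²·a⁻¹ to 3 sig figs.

copper: temperature factor f = -0.080·(13.6) = -1.0880
  sulphur-dioxide contribution → 0.5067 μm/a
  chloride contribution → 2.767 μm/a
  ⇒ r_corr(copper) = 3.274 μm/a
Convert to mass loss: 3.274 μm/a × 8.96 g/cm³ = 29.34 g·m⁻²·a⁻¹

r_corr = 29.3 g·m⁻²·a⁻¹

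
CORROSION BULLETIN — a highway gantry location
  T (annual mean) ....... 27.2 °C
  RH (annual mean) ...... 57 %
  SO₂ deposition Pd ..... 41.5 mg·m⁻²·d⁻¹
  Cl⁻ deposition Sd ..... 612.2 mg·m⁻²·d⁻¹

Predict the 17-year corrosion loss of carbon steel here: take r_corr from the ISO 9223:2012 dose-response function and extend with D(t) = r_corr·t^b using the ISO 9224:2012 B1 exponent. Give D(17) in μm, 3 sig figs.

carbon steel: f(T) = -0.054·(T−10) [T>10 °C] = -0.9288
  Pd branch = 1.77·Pd^0.52·e^(0.02·RH+f) = 15.17 μm/a
  Cl⁻ term: 0.102·612.2^0.62·exp(0.033·57+0.04·27.2) = 106.1
  r_corr = 15.17 + 106.1 = 121.3 μm/a
Long-term exponent b (ISO 9224 Table 2, B1) = 0.523
  D(17) = 121.3 × 17^0.523 = 121.3 × 4.401 = 533.9 μm

D(17) = 534 μm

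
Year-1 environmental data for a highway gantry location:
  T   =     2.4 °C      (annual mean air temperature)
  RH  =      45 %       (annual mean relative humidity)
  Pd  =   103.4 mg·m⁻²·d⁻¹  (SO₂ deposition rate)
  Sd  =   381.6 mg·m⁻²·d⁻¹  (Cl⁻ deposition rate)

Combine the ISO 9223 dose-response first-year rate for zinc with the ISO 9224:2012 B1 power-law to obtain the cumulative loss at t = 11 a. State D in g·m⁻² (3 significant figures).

zinc: f(T) = +0.038·(T−10) [T≤10 °C] = -0.2888
  Pd branch = 0.0129·Pd^0.44·e^(0.046·RH+f) = 0.5896 μm/a
  Cl⁻ term: 0.0175·381.6^0.57·exp(0.008·45+0.085·2.4) = 0.911
  r_corr = 0.5896 + 0.911 = 1.501 μm/a
ISO 9224: D(t) = r_corr · t^b with b = 0.813 (zinc, B1)
  D(11) = 1.501 × 11^0.813 = 1.501 × 7.025 = 10.54 μm
  Mass loss = 10.54 μm × 7.14 g/cm³ = 75.27 g·m⁻²

D(11) = 75.3 g·m⁻²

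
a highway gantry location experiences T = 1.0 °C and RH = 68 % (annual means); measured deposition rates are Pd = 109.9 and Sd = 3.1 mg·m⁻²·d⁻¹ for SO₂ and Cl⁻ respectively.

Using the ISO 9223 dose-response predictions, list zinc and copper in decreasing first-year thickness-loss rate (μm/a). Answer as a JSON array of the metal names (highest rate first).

zinc: temperature factor f = +0.038·(-9.0) = -0.3420
  Pd branch = 0.0129·Pd^0.44·e^(0.046·RH+f) = 1.654 μm/a
  Cl⁻ term: 0.0175·3.1^0.57·exp(0.008·68+0.085·1.0) = 0.06256
  sum: 1.654 + 0.06256 → r_corr = 1.717 μm/a
copper: temperature factor f = +0.126·(-9.0) = -1.1340
  SO₂ term: 0.0053·109.9^0.26·exp(0.059·68-1.1340) = 0.3198
  Cl⁻ term: 0.01025·3.1^0.27·exp(0.036·68+0.049·1.0) = 0.169
  sum: 0.3198 + 0.169 → r_corr = 0.4887 μm/a
Ordering by μm/a: zinc (1.72) > copper (0.489)

["zinc", "copper"]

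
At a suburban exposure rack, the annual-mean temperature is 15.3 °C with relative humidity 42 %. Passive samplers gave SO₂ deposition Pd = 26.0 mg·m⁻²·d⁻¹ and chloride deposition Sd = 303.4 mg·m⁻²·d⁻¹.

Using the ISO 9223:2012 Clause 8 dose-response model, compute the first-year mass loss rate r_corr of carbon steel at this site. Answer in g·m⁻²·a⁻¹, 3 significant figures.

carbon steel: temperature factor f = -0.054·(5.3) = -0.2862
  SO₂ term: 1.77·26.0^0.52·exp(0.02·42-0.2862) = 16.76
  Cl⁻ term: 0.102·303.4^0.62·exp(0.033·42+0.04·15.3) = 26.01
  sum: 16.76 + 26.01 → r_corr = 42.77 μm/a
Convert to mass loss: 42.77 μm/a × 7.85 g/cm³ = 335.8 g·m⁻²·a⁻¹

r_corr = 336 g·m⁻²·a⁻¹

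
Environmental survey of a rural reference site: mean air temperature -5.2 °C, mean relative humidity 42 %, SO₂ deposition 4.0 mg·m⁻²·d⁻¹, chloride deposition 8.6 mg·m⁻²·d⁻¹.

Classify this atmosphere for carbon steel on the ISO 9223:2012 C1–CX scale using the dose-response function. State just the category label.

carbon steel: temperature factor f = +0.150·(-15.2) = -2.2800
  Pd branch = 1.77·Pd^0.52·e^(0.02·RH+f) = 0.8623 μm/a
  Sd branch = 0.102·Sd^0.62·e^(0.033·RH+0.04·T) = 1.258 μm/a
  r_corr = 0.8623 + 1.258 = 2.12 μm/a
Category bounds: 1.3…25 μm/a bracket r_corr ⇒ C2

C2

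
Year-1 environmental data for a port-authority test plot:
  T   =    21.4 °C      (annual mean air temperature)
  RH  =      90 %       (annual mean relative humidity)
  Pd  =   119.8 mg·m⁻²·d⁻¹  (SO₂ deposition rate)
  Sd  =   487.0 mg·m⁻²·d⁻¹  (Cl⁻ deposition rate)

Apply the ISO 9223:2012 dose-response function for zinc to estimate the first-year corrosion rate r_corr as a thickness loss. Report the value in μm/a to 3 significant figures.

r_corr = 10.5 μm/a

zinc: f(T) = -0.071·(T−10) [T>10 °C] = -0.8094
  sulphur-dioxide contribution → 2.962 μm/a
  chloride contribution → 7.544 μm/a
  ⇒ r_corr(zinc) = 10.51 μm/a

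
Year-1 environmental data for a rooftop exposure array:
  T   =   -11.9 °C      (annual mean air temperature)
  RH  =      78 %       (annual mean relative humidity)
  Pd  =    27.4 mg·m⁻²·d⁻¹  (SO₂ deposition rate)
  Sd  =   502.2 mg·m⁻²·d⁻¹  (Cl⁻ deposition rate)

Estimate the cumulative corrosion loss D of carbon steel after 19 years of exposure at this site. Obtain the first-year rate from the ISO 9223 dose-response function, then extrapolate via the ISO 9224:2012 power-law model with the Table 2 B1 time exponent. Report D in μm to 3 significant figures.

D(19) = 191 μm

carbon steel: T≤10 °C ⇒ hinge +0.150·(-11.9−10) = -3.2850
  sulphur-dioxide contribution → 1.764 μm/a
  chloride contribution → 39.29 μm/a
  total first-year rate 41.05 μm/a
ISO 9224: D(t) = r_corr · t^b with b = 0.523 (carbon steel, B1)
  D(19) = 41.05 × 19^0.523 = 41.05 × 4.664 = 191.5 μm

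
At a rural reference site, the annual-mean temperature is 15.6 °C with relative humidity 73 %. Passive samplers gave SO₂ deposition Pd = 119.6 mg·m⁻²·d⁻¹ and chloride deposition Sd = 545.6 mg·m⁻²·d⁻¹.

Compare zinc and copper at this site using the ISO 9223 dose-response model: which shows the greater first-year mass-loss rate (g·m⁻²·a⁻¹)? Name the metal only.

zinc

zinc: temperature factor f = -0.071·(5.6) = -0.3976
  Pd branch = 0.0129·Pd^0.44·e^(0.046·RH+f) = 2.044 μm/a
  Sd branch = 0.0175·Sd^0.57·e^(0.008·RH+0.085·T) = 4.291 μm/a
  r_corr = 2.044 + 4.291 = 6.335 μm/a
  mass loss = 6.335 μm/a × 7.14 g/cm³ = 45.23 g·m⁻²·a⁻¹
copper: T>10 °C ⇒ hinge -0.080·(15.6−10) = -0.4480
  Pd branch = 0.0053·Pd^0.26·e^(0.059·RH+f) = 0.8718 μm/a
  Sd branch = 0.01025·Sd^0.27·e^(0.036·RH+0.049·T) = 1.671 μm/a
  sum: 0.8718 + 1.671 → r_corr = 2.543 μm/a
  mass loss = 2.543 μm/a × 8.96 g/cm³ = 22.78 g·m⁻²·a⁻¹
Ordering by g·m⁻²·a⁻¹: zinc (45.2) > copper (22.8)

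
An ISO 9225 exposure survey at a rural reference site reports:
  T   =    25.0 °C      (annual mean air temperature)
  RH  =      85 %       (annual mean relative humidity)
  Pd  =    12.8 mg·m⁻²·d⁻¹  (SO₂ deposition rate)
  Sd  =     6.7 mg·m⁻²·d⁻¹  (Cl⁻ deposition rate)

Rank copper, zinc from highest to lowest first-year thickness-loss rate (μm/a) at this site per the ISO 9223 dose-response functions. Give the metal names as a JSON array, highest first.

copper: f(T) = -0.080·(T−10) [T>10 °C] = -1.2000
  Pd branch = 0.0053·Pd^0.26·e^(0.059·RH+f) = 0.4666 μm/a
  Sd branch = 0.01025·Sd^0.27·e^(0.036·RH+0.049·T) = 1.244 μm/a
  r_corr = 0.4666 + 1.244 = 1.71 μm/a
zinc: T>10 °C ⇒ hinge -0.071·(25.0−10) = -1.0650
  Pd branch = 0.0129·Pd^0.44·e^(0.046·RH+f) = 0.6813 μm/a
  Cl⁻ term: 0.0175·6.7^0.57·exp(0.008·85+0.085·25.0) = 0.8553
  r_corr = 0.6813 + 0.8553 = 1.537 μm/a
Ordering by μm/a: copper (1.71) > zinc (1.54)

["copper", "zinc"]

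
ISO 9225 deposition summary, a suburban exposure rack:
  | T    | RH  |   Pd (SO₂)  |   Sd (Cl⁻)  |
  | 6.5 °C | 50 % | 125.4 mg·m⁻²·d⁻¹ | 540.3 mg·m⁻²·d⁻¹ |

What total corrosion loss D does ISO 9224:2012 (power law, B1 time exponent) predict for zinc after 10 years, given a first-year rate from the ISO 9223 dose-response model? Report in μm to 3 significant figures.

zinc: f(T) = +0.038·(T−10) [T≤10 °C] = -0.1330
  SO₂ term: 0.0129·125.4^0.44·exp(0.046·50-0.1330) = 0.944
  Sd branch = 0.0175·Sd^0.57·e^(0.008·RH+0.085·T) = 1.638 μm/a
  sum: 0.944 + 1.638 → r_corr = 2.582 μm/a
Power-law: D(10) = r_corr · 10^0.813
  D(10) = 2.582 × 10^0.813 = 2.582 × 6.501 = 16.79 μm

D(10) = 16.8 μm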